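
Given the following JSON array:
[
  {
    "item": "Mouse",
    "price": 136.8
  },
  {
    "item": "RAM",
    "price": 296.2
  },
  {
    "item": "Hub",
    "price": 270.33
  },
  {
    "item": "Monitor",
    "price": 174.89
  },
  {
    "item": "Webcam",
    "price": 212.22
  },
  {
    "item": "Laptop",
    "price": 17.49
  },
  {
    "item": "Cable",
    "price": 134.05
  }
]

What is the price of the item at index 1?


Array index 1 -> RAM
price = 296.2

ANSWER: 296.2


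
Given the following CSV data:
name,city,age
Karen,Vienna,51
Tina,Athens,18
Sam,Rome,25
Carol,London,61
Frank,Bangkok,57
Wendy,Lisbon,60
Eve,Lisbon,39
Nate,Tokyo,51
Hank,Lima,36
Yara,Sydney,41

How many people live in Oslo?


Scanning city column for 'Oslo':
Total matches: 0

ANSWER: 0


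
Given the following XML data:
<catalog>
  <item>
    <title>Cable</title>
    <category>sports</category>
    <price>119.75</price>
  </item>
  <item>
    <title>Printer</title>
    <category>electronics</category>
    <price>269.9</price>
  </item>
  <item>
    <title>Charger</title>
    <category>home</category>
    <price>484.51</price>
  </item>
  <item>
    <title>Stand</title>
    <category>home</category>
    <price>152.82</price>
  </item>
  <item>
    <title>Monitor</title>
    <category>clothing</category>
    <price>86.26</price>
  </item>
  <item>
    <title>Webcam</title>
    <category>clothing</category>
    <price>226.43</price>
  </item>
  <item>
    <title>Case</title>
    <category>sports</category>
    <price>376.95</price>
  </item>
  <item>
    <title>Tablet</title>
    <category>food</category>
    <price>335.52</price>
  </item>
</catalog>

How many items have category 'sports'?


Scanning <item> elements for <category>sports</category>:
  Item 1: Cable -> MATCH
  Item 7: Case -> MATCH
Count: 2

ANSWER: 2


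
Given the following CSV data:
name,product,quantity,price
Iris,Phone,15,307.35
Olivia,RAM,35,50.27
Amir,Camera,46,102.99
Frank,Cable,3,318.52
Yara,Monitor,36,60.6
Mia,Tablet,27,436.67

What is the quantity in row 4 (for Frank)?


Row 4: Frank
Column 'quantity' = 3

ANSWER: 3


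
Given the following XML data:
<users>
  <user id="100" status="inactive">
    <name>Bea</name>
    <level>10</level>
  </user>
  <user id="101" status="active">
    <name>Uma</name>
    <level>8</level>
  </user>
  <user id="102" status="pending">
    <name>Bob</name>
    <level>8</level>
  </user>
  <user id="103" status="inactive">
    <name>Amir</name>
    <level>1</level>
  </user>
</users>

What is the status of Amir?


Finding user with name = Amir
user id="103" status="inactive"

ANSWER: inactive


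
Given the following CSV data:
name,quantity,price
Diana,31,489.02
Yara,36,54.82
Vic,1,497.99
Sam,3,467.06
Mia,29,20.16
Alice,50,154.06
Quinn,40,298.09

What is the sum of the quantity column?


Values in 'quantity' column:
  Row 1: 31
  Row 2: 36
  Row 3: 1
  Row 4: 3
  Row 5: 29
  Row 6: 50
  Row 7: 40
Sum = 31 + 36 + 1 + 3 + 29 + 50 + 40 = 190

ANSWER: 190


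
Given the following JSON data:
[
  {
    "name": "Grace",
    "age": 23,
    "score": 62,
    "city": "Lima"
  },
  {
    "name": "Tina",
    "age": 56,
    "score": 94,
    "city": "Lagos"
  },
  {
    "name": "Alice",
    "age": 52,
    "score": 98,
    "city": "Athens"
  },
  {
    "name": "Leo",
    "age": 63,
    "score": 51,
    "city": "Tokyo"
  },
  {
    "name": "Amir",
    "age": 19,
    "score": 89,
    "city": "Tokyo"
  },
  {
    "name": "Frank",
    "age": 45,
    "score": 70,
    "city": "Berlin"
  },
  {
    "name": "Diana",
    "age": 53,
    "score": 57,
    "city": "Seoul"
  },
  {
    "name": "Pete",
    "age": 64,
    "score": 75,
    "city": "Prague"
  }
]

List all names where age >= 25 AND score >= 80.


Checking both conditions:
  Grace (age=23, score=62) -> no
  Tina (age=56, score=94) -> YES
  Alice (age=52, score=98) -> YES
  Leo (age=63, score=51) -> no
  Amir (age=19, score=89) -> no
  Frank (age=45, score=70) -> no
  Diana (age=53, score=57) -> no
  Pete (age=64, score=75) -> no


ANSWER: Tina, Alice


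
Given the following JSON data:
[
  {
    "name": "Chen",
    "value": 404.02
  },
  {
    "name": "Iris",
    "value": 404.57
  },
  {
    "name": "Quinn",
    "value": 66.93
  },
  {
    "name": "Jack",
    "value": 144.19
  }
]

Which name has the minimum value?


Comparing values:
  Chen: 404.02
  Iris: 404.57
  Quinn: 66.93
  Jack: 144.19
Minimum: Quinn (66.93)

ANSWER: Quinn


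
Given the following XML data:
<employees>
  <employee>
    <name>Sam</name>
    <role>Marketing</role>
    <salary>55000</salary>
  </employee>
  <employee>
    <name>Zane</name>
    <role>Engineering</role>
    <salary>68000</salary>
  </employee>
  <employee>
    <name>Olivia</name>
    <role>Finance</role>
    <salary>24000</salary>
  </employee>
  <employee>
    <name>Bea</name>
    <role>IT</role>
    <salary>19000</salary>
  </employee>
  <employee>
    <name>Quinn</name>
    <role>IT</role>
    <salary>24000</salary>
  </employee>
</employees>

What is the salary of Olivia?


Searching for <employee> with <name>Olivia</name>
Found at position 3
<salary>24000</salary>

ANSWER: 24000


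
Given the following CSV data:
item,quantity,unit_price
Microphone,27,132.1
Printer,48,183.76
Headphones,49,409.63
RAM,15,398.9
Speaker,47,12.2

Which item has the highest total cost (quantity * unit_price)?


Computing row totals:
  Microphone: 3566.7
  Printer: 8820.48
  Headphones: 20071.87
  RAM: 5983.5
  Speaker: 573.4
Maximum: Headphones (20071.87)

ANSWER: Headphones


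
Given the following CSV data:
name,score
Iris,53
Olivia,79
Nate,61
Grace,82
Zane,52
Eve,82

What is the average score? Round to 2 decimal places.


Scores: 53, 79, 61, 82, 52, 82
Sum = 409
Count = 6
Average = 409 / 6 = 68.17

ANSWER: 68.17


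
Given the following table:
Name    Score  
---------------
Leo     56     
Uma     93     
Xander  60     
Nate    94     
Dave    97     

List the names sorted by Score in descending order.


Sorting by Score (descending):
  Dave: 97
  Nate: 94
  Uma: 93
  Xander: 60
  Leo: 56


ANSWER: Dave, Nate, Uma, Xander, Leo


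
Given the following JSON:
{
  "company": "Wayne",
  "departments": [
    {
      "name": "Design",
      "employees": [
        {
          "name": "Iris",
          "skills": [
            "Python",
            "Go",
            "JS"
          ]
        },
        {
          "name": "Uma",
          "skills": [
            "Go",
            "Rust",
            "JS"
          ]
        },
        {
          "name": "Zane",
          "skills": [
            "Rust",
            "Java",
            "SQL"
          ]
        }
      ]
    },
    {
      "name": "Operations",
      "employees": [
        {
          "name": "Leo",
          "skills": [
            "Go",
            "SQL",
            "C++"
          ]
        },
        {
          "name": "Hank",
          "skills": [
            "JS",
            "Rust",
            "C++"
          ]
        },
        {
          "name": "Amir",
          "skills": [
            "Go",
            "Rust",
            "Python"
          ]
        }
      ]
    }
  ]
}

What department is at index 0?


Path: departments[0].name
Value: Design

ANSWER: Design


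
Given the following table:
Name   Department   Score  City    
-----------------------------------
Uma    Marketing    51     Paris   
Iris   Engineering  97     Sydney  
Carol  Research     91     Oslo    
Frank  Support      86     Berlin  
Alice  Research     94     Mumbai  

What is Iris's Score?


Row 2: Iris
Score = 97

ANSWER: 97


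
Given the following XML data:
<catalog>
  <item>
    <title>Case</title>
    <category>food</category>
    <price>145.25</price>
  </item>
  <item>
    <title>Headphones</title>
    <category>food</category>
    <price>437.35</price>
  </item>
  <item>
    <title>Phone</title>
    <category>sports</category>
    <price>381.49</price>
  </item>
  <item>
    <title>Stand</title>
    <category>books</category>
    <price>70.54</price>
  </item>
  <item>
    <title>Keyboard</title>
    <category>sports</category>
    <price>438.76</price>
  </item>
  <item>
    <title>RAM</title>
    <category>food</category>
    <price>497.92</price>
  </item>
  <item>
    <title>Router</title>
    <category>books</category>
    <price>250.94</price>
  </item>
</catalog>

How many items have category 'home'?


Scanning <item> elements for <category>home</category>:
Count: 0

ANSWER: 0


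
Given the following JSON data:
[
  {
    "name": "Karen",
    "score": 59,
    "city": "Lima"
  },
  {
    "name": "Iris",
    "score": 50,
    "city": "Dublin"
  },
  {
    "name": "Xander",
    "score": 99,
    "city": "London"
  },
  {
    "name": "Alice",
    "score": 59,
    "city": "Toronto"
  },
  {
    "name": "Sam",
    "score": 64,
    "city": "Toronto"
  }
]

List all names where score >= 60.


Filtering records where score >= 60:
  Karen (score=59) -> no
  Iris (score=50) -> no
  Xander (score=99) -> YES
  Alice (score=59) -> no
  Sam (score=64) -> YES


ANSWER: Xander, Sam


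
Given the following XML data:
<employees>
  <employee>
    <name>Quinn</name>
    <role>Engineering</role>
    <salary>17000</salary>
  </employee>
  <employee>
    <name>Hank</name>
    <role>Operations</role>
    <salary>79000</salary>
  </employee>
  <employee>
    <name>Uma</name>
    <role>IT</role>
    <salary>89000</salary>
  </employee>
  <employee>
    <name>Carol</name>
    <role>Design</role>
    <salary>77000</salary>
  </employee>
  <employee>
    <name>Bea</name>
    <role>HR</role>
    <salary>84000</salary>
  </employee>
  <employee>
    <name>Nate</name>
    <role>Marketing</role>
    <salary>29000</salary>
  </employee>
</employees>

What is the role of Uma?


Searching for <employee> with <name>Uma</name>
Found at position 3
<role>IT</role>

ANSWER: IT


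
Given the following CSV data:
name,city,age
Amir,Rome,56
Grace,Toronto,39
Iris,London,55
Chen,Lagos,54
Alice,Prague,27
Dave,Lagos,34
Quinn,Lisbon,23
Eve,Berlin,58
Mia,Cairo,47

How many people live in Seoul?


Scanning city column for 'Seoul':
Total matches: 0

ANSWER: 0


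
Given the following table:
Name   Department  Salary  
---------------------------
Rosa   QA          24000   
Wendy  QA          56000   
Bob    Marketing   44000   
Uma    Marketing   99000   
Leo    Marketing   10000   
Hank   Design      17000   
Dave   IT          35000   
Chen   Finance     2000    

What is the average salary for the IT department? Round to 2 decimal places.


IT department members:
  Dave: 35000
Sum = 35000
Count = 1
Average = 35000 / 1 = 35000.00

ANSWER: 35000.00


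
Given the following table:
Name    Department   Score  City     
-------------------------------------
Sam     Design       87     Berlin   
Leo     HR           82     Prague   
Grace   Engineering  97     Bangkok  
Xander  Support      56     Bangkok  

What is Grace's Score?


Row 3: Grace
Score = 97

ANSWER: 97


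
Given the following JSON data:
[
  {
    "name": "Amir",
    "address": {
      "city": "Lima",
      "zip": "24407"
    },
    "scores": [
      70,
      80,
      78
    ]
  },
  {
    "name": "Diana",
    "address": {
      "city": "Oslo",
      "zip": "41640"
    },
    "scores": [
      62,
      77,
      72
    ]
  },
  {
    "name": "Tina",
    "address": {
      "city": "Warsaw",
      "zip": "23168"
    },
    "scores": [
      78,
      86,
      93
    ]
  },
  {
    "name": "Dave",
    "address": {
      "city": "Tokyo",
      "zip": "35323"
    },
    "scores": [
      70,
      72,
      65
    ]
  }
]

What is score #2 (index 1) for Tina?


Path: records[2].scores[1]
Value: 86

ANSWER: 86


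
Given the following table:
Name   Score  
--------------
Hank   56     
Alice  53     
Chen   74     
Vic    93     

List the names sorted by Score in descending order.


Sorting by Score (descending):
  Vic: 93
  Chen: 74
  Hank: 56
  Alice: 53


ANSWER: Vic, Chen, Hank, Alice


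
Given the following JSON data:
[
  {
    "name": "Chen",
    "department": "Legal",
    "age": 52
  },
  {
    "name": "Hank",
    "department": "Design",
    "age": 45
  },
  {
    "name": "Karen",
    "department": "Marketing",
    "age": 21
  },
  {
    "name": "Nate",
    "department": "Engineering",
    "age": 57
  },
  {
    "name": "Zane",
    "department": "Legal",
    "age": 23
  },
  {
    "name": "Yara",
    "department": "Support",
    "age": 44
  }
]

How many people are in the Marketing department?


Scanning records for department = Marketing
  Record 2: Karen
Count: 1

ANSWER: 1


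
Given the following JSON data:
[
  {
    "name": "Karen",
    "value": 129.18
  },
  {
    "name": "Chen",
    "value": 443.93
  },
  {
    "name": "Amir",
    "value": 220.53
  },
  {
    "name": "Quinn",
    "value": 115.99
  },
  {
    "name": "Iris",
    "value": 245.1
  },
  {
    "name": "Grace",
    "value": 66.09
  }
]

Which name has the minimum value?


Comparing values:
  Karen: 129.18
  Chen: 443.93
  Amir: 220.53
  Quinn: 115.99
  Iris: 245.1
  Grace: 66.09
Minimum: Grace (66.09)

ANSWER: Grace


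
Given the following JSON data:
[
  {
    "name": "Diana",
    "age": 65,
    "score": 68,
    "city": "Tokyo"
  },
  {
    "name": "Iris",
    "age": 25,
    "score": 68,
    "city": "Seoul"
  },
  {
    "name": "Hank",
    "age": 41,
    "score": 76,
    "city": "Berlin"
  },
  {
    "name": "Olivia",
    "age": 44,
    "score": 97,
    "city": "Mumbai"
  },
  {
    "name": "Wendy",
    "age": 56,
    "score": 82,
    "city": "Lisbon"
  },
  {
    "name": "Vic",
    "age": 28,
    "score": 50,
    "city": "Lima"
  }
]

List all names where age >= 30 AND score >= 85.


Checking both conditions:
  Diana (age=65, score=68) -> no
  Iris (age=25, score=68) -> no
  Hank (age=41, score=76) -> no
  Olivia (age=44, score=97) -> YES
  Wendy (age=56, score=82) -> no
  Vic (age=28, score=50) -> no


ANSWER: Olivia


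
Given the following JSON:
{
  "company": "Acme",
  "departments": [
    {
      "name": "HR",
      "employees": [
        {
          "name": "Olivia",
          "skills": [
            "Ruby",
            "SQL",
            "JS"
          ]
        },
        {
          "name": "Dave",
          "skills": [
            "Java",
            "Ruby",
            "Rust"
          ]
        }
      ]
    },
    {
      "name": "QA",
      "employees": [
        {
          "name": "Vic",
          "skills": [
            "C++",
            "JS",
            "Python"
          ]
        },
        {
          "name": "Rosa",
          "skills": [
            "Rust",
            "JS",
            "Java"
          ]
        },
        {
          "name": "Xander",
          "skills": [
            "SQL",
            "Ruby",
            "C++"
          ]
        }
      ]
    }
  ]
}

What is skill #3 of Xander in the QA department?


Path: departments[1].employees[2].skills[2]
Value: C++

ANSWER: C++


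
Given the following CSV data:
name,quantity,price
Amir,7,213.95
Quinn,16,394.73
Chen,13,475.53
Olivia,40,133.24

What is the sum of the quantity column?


Values in 'quantity' column:
  Row 1: 7
  Row 2: 16
  Row 3: 13
  Row 4: 40
Sum = 7 + 16 + 13 + 40 = 76

ANSWER: 76


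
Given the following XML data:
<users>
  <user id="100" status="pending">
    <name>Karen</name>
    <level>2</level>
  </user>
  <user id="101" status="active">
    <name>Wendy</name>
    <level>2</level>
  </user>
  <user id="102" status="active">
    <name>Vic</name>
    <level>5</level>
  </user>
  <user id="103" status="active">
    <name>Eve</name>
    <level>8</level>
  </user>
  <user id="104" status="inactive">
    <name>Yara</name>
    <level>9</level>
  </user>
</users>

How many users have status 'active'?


Counting users with status='active':
  Wendy (id=101) -> MATCH
  Vic (id=102) -> MATCH
  Eve (id=103) -> MATCH
Count: 3

ANSWER: 3


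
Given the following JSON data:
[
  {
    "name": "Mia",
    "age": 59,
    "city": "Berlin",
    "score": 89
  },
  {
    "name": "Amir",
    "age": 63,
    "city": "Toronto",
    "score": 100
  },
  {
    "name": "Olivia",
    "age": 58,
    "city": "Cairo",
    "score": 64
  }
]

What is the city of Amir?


Looking up record where name = Amir
Record index: 1
Field 'city' = Toronto

ANSWER: Toronto


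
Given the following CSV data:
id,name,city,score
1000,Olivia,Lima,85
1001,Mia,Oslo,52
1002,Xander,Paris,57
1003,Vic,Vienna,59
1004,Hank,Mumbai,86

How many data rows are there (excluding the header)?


Counting rows (excluding header):
Header: id,name,city,score
Data rows: 5

ANSWER: 5


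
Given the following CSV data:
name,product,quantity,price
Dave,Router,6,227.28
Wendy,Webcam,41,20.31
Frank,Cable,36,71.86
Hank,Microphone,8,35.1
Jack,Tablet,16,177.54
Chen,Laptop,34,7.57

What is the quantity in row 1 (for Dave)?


Row 1: Dave
Column 'quantity' = 6

ANSWER: 6


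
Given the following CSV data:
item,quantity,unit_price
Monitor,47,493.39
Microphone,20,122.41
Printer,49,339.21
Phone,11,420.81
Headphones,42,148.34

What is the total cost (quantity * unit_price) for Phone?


Row: Phone
quantity = 11
unit_price = 420.81
total = 11 * 420.81 = 4628.91

ANSWER: 4628.91


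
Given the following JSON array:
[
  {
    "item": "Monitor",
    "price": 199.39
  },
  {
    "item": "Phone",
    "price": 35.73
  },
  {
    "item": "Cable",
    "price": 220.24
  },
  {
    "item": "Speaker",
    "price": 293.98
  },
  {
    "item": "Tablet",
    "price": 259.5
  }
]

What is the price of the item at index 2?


Array index 2 -> Cable
price = 220.24

ANSWER: 220.24


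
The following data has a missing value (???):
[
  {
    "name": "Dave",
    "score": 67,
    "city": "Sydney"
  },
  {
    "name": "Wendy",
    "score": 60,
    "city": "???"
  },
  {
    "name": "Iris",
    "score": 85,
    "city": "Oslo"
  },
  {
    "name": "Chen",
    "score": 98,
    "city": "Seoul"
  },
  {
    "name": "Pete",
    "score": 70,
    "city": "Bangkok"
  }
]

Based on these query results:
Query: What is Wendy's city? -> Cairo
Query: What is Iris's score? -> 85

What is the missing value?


The missing value is Wendy's city
From query: Wendy's city = Cairo

ANSWER: Cairo


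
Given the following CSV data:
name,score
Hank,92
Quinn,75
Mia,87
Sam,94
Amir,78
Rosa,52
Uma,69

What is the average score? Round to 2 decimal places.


Scores: 92, 75, 87, 94, 78, 52, 69
Sum = 547
Count = 7
Average = 547 / 7 = 78.14

ANSWER: 78.14


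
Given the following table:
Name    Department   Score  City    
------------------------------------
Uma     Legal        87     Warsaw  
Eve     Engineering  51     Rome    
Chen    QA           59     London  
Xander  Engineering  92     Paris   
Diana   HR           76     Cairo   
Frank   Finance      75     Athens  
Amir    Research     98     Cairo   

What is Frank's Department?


Row 6: Frank
Department = Finance

ANSWER: Finance


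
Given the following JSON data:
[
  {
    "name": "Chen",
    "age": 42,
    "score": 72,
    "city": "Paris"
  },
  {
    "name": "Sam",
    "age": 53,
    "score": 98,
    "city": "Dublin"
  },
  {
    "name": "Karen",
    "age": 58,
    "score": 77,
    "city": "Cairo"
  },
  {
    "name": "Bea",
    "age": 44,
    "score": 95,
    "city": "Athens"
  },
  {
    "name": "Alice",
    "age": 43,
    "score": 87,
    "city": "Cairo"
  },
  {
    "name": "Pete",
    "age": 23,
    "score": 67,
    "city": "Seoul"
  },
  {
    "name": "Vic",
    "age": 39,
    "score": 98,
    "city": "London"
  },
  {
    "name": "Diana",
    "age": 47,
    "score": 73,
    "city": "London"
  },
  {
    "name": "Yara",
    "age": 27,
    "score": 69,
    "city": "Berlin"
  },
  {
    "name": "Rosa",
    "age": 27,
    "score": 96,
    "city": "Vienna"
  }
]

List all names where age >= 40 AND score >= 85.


Checking both conditions:
  Chen (age=42, score=72) -> no
  Sam (age=53, score=98) -> YES
  Karen (age=58, score=77) -> no
  Bea (age=44, score=95) -> YES
  Alice (age=43, score=87) -> YES
  Pete (age=23, score=67) -> no
  Vic (age=39, score=98) -> no
  Diana (age=47, score=73) -> no
  Yara (age=27, score=69) -> no
  Rosa (age=27, score=96) -> no


ANSWER: Sam, Bea, Alice


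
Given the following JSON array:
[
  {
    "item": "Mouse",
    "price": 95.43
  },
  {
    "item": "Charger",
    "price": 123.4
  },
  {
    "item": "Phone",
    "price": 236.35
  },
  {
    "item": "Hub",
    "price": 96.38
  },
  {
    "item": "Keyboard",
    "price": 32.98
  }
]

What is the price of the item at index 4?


Array index 4 -> Keyboard
price = 32.98

ANSWER: 32.98


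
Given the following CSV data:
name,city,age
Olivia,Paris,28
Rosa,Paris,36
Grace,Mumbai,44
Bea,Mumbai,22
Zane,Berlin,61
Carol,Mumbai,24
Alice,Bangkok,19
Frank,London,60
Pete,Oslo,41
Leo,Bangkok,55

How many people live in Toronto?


Scanning city column for 'Toronto':
Total matches: 0

ANSWER: 0


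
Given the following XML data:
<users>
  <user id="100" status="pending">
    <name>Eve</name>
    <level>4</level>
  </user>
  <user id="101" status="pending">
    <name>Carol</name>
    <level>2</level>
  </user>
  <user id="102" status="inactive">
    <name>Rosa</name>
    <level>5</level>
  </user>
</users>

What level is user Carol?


Finding user: Carol
<level>2</level>

ANSWER: 2


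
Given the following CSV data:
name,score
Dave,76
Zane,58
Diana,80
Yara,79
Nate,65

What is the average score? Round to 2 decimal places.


Scores: 76, 58, 80, 79, 65
Sum = 358
Count = 5
Average = 358 / 5 = 71.60

ANSWER: 71.60


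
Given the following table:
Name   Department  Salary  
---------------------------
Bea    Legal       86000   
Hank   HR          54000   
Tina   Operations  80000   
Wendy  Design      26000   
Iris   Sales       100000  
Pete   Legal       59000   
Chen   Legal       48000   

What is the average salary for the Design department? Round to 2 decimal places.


Design department members:
  Wendy: 26000
Sum = 26000
Count = 1
Average = 26000 / 1 = 26000.00

ANSWER: 26000.00


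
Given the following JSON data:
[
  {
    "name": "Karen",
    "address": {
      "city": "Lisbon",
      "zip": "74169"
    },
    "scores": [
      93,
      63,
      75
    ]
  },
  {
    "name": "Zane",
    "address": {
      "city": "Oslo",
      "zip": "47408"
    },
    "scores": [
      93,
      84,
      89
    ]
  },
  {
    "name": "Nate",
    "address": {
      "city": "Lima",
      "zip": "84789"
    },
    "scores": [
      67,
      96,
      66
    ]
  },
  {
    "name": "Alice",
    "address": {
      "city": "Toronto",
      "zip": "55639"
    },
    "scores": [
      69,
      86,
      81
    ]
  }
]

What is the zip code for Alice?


Path: records[3].address.zip
Value: 55639

ANSWER: 55639


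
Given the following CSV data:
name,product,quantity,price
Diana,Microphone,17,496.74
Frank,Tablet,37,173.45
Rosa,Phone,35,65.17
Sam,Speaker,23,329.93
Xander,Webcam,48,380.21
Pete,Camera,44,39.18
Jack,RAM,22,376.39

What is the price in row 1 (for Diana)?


Row 1: Diana
Column 'price' = 496.74

ANSWER: 496.74


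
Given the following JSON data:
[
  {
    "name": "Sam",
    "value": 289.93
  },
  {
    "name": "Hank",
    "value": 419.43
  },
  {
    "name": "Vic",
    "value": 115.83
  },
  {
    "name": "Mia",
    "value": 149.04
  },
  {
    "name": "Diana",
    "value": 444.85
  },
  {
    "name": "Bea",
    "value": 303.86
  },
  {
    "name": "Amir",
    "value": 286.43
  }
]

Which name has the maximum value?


Comparing values:
  Sam: 289.93
  Hank: 419.43
  Vic: 115.83
  Mia: 149.04
  Diana: 444.85
  Bea: 303.86
  Amir: 286.43
Maximum: Diana (444.85)

ANSWER: Diana


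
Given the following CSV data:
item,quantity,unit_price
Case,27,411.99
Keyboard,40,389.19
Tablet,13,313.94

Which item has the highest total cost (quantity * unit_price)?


Computing row totals:
  Case: 11123.73
  Keyboard: 15567.6
  Tablet: 4081.22
Maximum: Keyboard (15567.6)

ANSWER: Keyboard


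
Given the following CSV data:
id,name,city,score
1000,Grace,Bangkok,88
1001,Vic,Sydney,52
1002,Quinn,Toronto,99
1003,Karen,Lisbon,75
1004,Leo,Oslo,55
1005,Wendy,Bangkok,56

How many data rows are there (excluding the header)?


Counting rows (excluding header):
Header: id,name,city,score
Data rows: 6

ANSWER: 6


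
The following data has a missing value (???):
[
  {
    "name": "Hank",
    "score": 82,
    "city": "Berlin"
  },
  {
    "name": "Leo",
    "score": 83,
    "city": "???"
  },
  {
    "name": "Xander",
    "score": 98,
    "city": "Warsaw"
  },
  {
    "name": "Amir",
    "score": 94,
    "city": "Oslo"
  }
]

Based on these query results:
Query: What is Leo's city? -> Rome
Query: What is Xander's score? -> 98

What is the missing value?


The missing value is Leo's city
From query: Leo's city = Rome

ANSWER: Rome


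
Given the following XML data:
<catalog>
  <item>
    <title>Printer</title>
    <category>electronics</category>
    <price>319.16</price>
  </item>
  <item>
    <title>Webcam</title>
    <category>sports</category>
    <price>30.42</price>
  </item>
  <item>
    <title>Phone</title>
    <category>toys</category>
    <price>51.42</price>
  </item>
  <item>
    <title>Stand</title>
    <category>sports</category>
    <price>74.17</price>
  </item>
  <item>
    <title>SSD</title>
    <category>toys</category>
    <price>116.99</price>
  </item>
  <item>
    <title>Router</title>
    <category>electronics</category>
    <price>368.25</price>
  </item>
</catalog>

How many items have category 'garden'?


Scanning <item> elements for <category>garden</category>:
Count: 0

ANSWER: 0


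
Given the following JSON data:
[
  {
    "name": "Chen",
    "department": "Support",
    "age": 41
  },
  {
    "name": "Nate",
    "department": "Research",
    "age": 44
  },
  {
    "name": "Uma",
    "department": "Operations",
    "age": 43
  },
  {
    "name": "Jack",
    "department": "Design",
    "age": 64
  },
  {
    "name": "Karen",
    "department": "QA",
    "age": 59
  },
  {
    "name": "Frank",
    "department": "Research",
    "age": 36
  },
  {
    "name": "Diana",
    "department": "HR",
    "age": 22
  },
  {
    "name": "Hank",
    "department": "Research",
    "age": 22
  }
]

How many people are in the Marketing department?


Scanning records for department = Marketing
  No matches found
Count: 0

ANSWER: 0


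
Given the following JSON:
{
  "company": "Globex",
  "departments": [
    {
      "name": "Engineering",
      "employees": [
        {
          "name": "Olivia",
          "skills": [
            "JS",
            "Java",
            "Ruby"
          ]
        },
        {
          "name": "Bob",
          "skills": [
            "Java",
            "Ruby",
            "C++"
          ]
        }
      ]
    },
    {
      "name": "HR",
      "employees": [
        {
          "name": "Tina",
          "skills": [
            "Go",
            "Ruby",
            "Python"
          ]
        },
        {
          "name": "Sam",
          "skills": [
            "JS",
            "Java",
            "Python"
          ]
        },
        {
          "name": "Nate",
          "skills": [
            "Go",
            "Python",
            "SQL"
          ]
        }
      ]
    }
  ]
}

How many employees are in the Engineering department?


Path: departments[0].employees
Count: 2

ANSWER: 2


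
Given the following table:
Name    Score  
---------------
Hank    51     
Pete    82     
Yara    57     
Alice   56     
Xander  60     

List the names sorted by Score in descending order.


Sorting by Score (descending):
  Pete: 82
  Xander: 60
  Yara: 57
  Alice: 56
  Hank: 51


ANSWER: Pete, Xander, Yara, Alice, Hank


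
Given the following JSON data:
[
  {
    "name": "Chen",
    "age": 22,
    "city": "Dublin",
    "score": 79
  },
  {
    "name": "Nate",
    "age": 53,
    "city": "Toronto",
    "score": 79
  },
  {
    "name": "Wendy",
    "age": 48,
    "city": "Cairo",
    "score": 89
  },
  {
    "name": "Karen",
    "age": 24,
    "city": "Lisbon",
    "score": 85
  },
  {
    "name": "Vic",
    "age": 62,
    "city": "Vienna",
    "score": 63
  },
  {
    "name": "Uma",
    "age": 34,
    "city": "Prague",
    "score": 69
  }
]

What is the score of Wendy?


Looking up record where name = Wendy
Record index: 2
Field 'score' = 89

ANSWER: 89


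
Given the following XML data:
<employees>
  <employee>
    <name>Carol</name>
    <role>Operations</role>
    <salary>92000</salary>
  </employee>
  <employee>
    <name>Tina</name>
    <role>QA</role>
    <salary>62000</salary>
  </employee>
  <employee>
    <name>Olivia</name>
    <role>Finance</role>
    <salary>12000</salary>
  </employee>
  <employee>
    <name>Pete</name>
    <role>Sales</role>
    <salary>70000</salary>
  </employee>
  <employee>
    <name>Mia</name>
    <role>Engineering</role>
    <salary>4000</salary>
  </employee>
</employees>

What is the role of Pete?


Searching for <employee> with <name>Pete</name>
Found at position 4
<role>Sales</role>

ANSWER: Sales


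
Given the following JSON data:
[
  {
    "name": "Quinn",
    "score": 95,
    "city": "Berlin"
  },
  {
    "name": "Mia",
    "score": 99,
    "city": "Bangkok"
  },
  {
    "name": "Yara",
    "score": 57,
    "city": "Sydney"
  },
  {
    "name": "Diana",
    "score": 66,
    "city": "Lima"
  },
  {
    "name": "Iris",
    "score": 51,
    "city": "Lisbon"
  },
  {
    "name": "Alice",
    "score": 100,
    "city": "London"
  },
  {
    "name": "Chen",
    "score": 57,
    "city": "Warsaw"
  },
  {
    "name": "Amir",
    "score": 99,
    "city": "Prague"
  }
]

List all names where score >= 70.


Filtering records where score >= 70:
  Quinn (score=95) -> YES
  Mia (score=99) -> YES
  Yara (score=57) -> no
  Diana (score=66) -> no
  Iris (score=51) -> no
  Alice (score=100) -> YES
  Chen (score=57) -> no
  Amir (score=99) -> YES


ANSWER: Quinn, Mia, Alice, Amir


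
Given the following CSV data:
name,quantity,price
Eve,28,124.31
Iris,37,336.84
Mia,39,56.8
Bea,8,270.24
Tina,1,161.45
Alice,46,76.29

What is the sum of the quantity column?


Values in 'quantity' column:
  Row 1: 28
  Row 2: 37
  Row 3: 39
  Row 4: 8
  Row 5: 1
  Row 6: 46
Sum = 28 + 37 + 39 + 8 + 1 + 46 = 159

ANSWER: 159


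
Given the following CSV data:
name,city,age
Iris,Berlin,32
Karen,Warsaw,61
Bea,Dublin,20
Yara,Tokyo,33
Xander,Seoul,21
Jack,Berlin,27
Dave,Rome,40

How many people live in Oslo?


Scanning city column for 'Oslo':
Total matches: 0

ANSWER: 0


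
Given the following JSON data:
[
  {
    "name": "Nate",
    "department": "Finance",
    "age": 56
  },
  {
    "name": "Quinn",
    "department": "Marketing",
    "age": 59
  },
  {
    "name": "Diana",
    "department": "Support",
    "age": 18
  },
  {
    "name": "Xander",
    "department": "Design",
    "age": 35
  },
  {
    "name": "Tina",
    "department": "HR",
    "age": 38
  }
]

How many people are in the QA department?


Scanning records for department = QA
  No matches found
Count: 0

ANSWER: 0


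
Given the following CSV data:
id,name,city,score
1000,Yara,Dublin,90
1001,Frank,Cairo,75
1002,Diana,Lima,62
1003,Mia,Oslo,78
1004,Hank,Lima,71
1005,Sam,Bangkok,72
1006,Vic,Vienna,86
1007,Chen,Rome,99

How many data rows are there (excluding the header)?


Counting rows (excluding header):
Header: id,name,city,score
Data rows: 8

ANSWER: 8


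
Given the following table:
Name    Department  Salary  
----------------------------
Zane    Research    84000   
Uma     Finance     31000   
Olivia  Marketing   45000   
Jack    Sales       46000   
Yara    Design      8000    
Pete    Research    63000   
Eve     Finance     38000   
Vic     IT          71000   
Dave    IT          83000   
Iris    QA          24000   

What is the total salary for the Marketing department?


Marketing department members:
  Olivia: 45000
Total = 45000 = 45000

ANSWER: 45000


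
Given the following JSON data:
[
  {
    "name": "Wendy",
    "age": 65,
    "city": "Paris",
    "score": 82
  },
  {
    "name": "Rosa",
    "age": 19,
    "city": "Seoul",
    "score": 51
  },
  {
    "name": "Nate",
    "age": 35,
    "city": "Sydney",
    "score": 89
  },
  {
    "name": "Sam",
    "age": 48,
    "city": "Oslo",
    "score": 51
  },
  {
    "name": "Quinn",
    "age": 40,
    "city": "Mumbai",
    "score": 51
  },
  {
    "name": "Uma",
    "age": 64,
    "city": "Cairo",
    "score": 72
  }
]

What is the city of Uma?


Looking up record where name = Uma
Record index: 5
Field 'city' = Cairo

ANSWER: Cairo


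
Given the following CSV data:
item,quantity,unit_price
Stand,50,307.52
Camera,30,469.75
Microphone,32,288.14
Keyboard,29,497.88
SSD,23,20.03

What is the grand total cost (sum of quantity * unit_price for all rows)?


Computing row totals:
  Stand: 50 * 307.52 = 15376.0
  Camera: 30 * 469.75 = 14092.5
  Microphone: 32 * 288.14 = 9220.48
  Keyboard: 29 * 497.88 = 14438.52
  SSD: 23 * 20.03 = 460.69
Grand total = 15376.0 + 14092.5 + 9220.48 + 14438.52 + 460.69 = 53588.19

ANSWER: 53588.19


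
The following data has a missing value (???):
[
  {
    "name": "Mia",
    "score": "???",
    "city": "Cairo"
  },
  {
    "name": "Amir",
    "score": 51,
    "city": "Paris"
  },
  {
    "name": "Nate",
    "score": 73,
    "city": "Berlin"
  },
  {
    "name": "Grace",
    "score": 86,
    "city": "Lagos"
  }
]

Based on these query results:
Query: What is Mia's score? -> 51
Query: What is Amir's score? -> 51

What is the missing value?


The missing value is Mia's score
From query: Mia's score = 51

ANSWER: 51


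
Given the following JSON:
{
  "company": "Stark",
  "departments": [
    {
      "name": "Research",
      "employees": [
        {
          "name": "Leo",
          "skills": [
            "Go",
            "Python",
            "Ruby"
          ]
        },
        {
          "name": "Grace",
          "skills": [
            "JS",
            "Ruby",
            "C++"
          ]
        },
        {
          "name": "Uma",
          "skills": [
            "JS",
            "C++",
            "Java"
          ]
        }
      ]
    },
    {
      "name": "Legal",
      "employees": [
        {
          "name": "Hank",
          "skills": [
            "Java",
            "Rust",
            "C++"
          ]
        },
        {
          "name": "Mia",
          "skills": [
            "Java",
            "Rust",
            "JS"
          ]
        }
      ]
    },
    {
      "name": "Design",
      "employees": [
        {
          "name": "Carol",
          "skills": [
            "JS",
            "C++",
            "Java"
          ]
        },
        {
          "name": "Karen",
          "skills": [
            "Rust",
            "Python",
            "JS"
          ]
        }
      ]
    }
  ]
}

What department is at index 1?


Path: departments[1].name
Value: Legal

ANSWER: Legal


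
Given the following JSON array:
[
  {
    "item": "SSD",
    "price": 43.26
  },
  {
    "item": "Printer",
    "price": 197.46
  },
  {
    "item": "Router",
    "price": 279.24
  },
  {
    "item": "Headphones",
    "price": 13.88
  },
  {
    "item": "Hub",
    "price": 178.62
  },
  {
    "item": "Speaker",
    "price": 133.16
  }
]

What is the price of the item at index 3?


Array index 3 -> Headphones
price = 13.88

ANSWER: 13.88


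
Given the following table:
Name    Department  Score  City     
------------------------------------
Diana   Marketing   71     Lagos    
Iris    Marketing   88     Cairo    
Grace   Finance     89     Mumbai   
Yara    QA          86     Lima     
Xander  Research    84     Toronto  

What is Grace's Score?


Row 3: Grace
Score = 89

ANSWER: 89


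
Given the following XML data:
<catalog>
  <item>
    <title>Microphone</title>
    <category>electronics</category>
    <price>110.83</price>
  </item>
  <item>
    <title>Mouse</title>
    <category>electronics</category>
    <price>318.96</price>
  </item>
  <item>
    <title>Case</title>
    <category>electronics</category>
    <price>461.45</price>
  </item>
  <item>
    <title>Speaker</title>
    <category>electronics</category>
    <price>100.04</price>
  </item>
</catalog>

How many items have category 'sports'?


Scanning <item> elements for <category>sports</category>:
Count: 0

ANSWER: 0


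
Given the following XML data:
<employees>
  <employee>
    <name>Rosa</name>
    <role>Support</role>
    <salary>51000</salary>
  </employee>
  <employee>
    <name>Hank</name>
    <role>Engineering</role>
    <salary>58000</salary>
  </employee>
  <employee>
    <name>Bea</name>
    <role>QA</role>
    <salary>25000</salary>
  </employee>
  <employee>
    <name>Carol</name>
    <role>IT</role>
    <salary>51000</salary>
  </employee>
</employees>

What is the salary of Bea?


Searching for <employee> with <name>Bea</name>
Found at position 3
<salary>25000</salary>

ANSWER: 25000


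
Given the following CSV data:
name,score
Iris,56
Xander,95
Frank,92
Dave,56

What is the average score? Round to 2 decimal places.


Scores: 56, 95, 92, 56
Sum = 299
Count = 4
Average = 299 / 4 = 74.75

ANSWER: 74.75


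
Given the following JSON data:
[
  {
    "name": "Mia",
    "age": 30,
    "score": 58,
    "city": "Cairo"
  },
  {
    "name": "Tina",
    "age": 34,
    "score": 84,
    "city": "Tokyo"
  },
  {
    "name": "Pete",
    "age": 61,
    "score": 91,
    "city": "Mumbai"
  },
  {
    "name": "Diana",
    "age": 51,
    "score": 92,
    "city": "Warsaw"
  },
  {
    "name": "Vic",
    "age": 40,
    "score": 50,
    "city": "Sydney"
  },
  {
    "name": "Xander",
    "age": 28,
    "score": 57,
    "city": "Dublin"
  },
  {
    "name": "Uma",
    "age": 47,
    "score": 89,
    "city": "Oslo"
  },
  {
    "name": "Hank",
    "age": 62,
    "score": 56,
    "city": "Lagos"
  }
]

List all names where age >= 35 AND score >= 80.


Checking both conditions:
  Mia (age=30, score=58) -> no
  Tina (age=34, score=84) -> no
  Pete (age=61, score=91) -> YES
  Diana (age=51, score=92) -> YES
  Vic (age=40, score=50) -> no
  Xander (age=28, score=57) -> no
  Uma (age=47, score=89) -> YES
  Hank (age=62, score=56) -> no


ANSWER: Pete, Diana, Uma


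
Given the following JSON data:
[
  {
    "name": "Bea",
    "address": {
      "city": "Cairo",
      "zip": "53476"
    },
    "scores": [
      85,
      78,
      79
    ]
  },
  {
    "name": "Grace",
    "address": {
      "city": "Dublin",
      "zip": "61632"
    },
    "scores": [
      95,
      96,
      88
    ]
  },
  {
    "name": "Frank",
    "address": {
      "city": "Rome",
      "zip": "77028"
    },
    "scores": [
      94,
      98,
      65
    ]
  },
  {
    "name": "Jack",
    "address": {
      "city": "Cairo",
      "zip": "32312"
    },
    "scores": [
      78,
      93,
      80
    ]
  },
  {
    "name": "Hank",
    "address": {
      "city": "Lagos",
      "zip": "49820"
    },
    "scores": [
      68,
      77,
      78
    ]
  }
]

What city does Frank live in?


Path: records[2].address.city
Value: Rome

ANSWER: Rome


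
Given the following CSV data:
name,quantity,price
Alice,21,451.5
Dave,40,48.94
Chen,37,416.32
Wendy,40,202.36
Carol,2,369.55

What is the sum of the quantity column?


Values in 'quantity' column:
  Row 1: 21
  Row 2: 40
  Row 3: 37
  Row 4: 40
  Row 5: 2
Sum = 21 + 40 + 37 + 40 + 2 = 140

ANSWER: 140


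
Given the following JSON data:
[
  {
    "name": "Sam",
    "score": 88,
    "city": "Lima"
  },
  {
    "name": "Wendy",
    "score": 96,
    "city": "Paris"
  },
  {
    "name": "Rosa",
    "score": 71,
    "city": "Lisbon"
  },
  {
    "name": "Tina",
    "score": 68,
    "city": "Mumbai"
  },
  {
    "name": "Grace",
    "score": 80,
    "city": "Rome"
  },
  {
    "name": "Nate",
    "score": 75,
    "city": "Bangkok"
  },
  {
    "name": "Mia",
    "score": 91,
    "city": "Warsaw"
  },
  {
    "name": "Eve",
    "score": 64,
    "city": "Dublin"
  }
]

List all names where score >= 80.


Filtering records where score >= 80:
  Sam (score=88) -> YES
  Wendy (score=96) -> YES
  Rosa (score=71) -> no
  Tina (score=68) -> no
  Grace (score=80) -> YES
  Nate (score=75) -> no
  Mia (score=91) -> YES
  Eve (score=64) -> no


ANSWER: Sam, Wendy, Grace, Mia
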